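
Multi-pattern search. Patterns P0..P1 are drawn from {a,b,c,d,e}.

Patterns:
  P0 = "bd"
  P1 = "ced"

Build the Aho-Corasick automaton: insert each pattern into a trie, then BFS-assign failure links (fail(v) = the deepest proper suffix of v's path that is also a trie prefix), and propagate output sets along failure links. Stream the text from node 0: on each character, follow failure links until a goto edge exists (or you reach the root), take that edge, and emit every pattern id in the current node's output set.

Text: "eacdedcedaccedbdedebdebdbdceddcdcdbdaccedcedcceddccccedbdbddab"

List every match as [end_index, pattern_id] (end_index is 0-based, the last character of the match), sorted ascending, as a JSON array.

Construct AC machine:
Trie (insert patterns):
  n0 'ε': b→1 c→3
  n1 'b': d→2
  n2 'bd': ·  ←P0
  n3 'c': e→4
  n4 'ce': d→5
  n5 'ced': ·  ←P1

Failure links (BFS by depth):
  fail(1) 'b': from fail(0)=0 chase 'b': 0 ⇒ 0;  out=∅∪out(0)=∅
  fail(3) 'c': from fail(0)=0 chase 'c': 0 ⇒ 0;  out=∅∪out(0)=∅
  fail(2) 'bd': from fail(1)=0 chase 'd': 0 ⇒ 0;  out={0}∪out(0)={0}
  fail(4) 'ce': from fail(3)=0 chase 'e': 0 ⇒ 0;  out=∅∪out(0)=∅
  fail(5) 'ced': from fail(4)=0 chase 'd': 0 ⇒ 0;  out={1}∪out(0)={1}

Run:
i=0 'e': node 0→0
i=1 'a': node 0→0
i=2 'c': node 0→3
i=3 'd': node 3→0 (fail-walked)
i=4 'e': node 0→0
i=5 'd': node 0→0
i=6 'c': node 0→3
i=7 'e': node 3→4
i=8 'd': node 4→5  emit P1@[6:8]
i=9 'a': node 5→0 (fail-walked)
i=10 'c': node 0→3
i=11 'c': node 3→3 (fail-walked)
i=12 'e': node 3→4
i=13 'd': node 4→5  emit P1@[11:13]
i=14 'b': node 5→1 (fail-walked)
i=15 'd': node 1→2  emit P0@[14:15]
i=16 'e': node 2→0 (fail-walked)
i=17 'd': node 0→0
i=18 'e': node 0→0
i=19 'b': node 0→1
i=20 'd': node 1→2  emit P0@[19:20]
i=21 'e': node 2→0 (fail-walked)
i=22 'b': node 0→1
i=23 'd': node 1→2  emit P0@[22:23]
i=24 'b': node 2→1 (fail-walked)
i=25 'd': node 1→2  emit P0@[24:25]
i=26 'c': node 2→3 (fail-walked)
i=27 'e': node 3→4
i=28 'd': node 4→5  emit P1@[26:28]
i=29 'd': node 5→0 (fail-walked)
i=30 'c': node 0→3
i=31 'd': node 3→0 (fail-walked)
i=32 'c': node 0→3
i=33 'd': node 3→0 (fail-walked)
i=34 'b': node 0→1
i=35 'd': node 1→2  emit P0@[34:35]
i=36 'a': node 2→0 (fail-walked)
i=37 'c': node 0→3
i=38 'c': node 3→3 (fail-walked)
i=39 'e': node 3→4
i=40 'd': node 4→5  emit P1@[38:40]
i=41 'c': node 5→3 (fail-walked)
i=42 'e': node 3→4
i=43 'd': node 4→5  emit P1@[41:43]
i=44 'c': node 5→3 (fail-walked)
i=45 'c': node 3→3 (fail-walked)
i=46 'e': node 3→4
i=47 'd': node 4→5  emit P1@[45:47]
i=48 'd': node 5→0 (fail-walked)
i=49 'c': node 0→3
i=50 'c': node 3→3 (fail-walked)
i=51 'c': node 3→3 (fail-walked)
i=52 'c': node 3→3 (fail-walked)
i=53 'e': node 3→4
i=54 'd': node 4→5  emit P1@[52:54]
i=55 'b': node 5→1 (fail-walked)
i=56 'd': node 1→2  emit P0@[55:56]
i=57 'b': node 2→1 (fail-walked)
i=58 'd': node 1→2  emit P0@[57:58]
i=59 'd': node 2→0 (fail-walked)
i=60 'a': node 0→0
i=61 'b': node 0→1

Result: [[8,1],[13,1],[15,0],[20,0],[23,0],[25,0],[28,1],[35,0],[40,1],[43,1],[47,1],[54,1],[56,0],[58,0]]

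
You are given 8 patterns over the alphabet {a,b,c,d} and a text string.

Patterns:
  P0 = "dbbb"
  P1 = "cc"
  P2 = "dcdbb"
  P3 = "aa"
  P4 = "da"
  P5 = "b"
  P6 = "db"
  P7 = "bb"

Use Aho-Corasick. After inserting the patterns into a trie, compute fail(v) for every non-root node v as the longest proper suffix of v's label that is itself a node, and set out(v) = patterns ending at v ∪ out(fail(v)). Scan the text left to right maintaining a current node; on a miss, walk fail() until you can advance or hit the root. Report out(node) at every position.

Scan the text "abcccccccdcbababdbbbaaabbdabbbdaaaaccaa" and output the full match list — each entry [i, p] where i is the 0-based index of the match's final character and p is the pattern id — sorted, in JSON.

Build automaton:
Trie (insert patterns):
  n0 'ε': a→11 b→14 c→5 d→1
  n1 'd': a→13 b→2 c→7
  n2 'db': b→3  ←P6
  n3 'dbb': b→4
  n4 'dbbb': ·  ←P0
  n5 'c': c→6
  n6 'cc': ·  ←P1
  n7 'dc': d→8
  n8 'dcd': b→9
  n9 'dcdb': b→10
  n10 'dcdbb': ·  ←P2
  n11 'a': a→12
  n12 'aa': ·  ←P3
  n13 'da': ·  ←P4
  n14 'b': b→15  ←P5
  n15 'bb': ·  ←P7

Failure links (BFS by depth):
  fail(1) 'd': from fail(0)=0 chase 'd': 0 ⇒ 0;  out=∅∪out(0)=∅
  fail(5) 'c': from fail(0)=0 chase 'c': 0 ⇒ 0;  out=∅∪out(0)=∅
  fail(11) 'a': from fail(0)=0 chase 'a': 0 ⇒ 0;  out=∅∪out(0)=∅
  fail(14) 'b': from fail(0)=0 chase 'b': 0 ⇒ 0;  out={5}∪out(0)={5}
  fail(2) 'db': from fail(1)=0 chase 'b': 0 ⇒ 14;  out={6}∪out(14)={5,6}
  fail(6) 'cc': from fail(5)=0 chase 'c': 0 ⇒ 5;  out={1}∪out(5)={1}
  fail(7) 'dc': from fail(1)=0 chase 'c': 0 ⇒ 5;  out=∅∪out(5)=∅
  fail(12) 'aa': from fail(11)=0 chase 'a': 0 ⇒ 11;  out={3}∪out(11)={3}
  fail(13) 'da': from fail(1)=0 chase 'a': 0 ⇒ 11;  out={4}∪out(11)={4}
  fail(15) 'bb': from fail(14)=0 chase 'b': 0 ⇒ 14;  out={7}∪out(14)={5,7}
  fail(3) 'dbb': from fail(2)=14 chase 'b': 14 ⇒ 15;  out=∅∪out(15)={5,7}
  fail(8) 'dcd': from fail(7)=5 chase 'd': 5→0 ⇒ 1;  out=∅∪out(1)=∅
  fail(4) 'dbbb': from fail(3)=15 chase 'b': 15→14 ⇒ 15;  out={0}∪out(15)={0,5,7}
  fail(9) 'dcdb': from fail(8)=1 chase 'b': 1 ⇒ 2;  out=∅∪out(2)={5,6}
  fail(10) 'dcdbb': from fail(9)=2 chase 'b': 2 ⇒ 3;  out={2}∪out(3)={2,5,7}

Run:
i=0 'a': node 0→11
i=1 'b': node 11→14 (fail-walked)  ** P5@[1:1]
i=2 'c': node 14→5 (fail-walked)
i=3 'c': node 5→6  ** P1@[2:3]
i=4 'c': node 6→6 (fail-walked)  ** P1@[3:4]
i=5 'c': node 6→6 (fail-walked)  ** P1@[4:5]
i=6 'c': node 6→6 (fail-walked)  ** P1@[5:6]
i=7 'c': node 6→6 (fail-walked)  ** P1@[6:7]
i=8 'c': node 6→6 (fail-walked)  ** P1@[7:8]
i=9 'd': node 6→1 (fail-walked)
i=10 'c': node 1→7
i=11 'b': node 7→14 (fail-walked)  ** P5@[11:11]
i=12 'a': node 14→11 (fail-walked)
i=13 'b': node 11→14 (fail-walked)  ** P5@[13:13]
i=14 'a': node 14→11 (fail-walked)
i=15 'b': node 11→14 (fail-walked)  ** P5@[15:15]
i=16 'd': node 14→1 (fail-walked)
i=17 'b': node 1→2  ** P5@[17:17],P6@[16:17]
i=18 'b': node 2→3  ** P5@[18:18],P7@[17:18]
i=19 'b': node 3→4  ** P0@[16:19],P5@[19:19],P7@[18:19]
i=20 'a': node 4→11 (fail-walked)
i=21 'a': node 11→12  ** P3@[20:21]
i=22 'a': node 12→12 (fail-walked)  ** P3@[21:22]
i=23 'b': node 12→14 (fail-walked)  ** P5@[23:23]
i=24 'b': node 14→15  ** P5@[24:24],P7@[23:24]
i=25 'd': node 15→1 (fail-walked)
i=26 'a': node 1→13  ** P4@[25:26]
i=27 'b': node 13→14 (fail-walked)  ** P5@[27:27]
i=28 'b': node 14→15  ** P5@[28:28],P7@[27:28]
i=29 'b': node 15→15 (fail-walked)  ** P5@[29:29],P7@[28:29]
i=30 'd': node 15→1 (fail-walked)
i=31 'a': node 1→13  ** P4@[30:31]
i=32 'a': node 13→12 (fail-walked)  ** P3@[31:32]
i=33 'a': node 12→12 (fail-walked)  ** P3@[32:33]
i=34 'a': node 12→12 (fail-walked)  ** P3@[33:34]
i=35 'c': node 12→5 (fail-walked)
i=36 'c': node 5→6  ** P1@[35:36]
i=37 'a': node 6→11 (fail-walked)
i=38 'a': node 11→12  ** P3@[37:38]

All matches (sorted): [[1,5],[3,1],[4,1],[5,1],[6,1],[7,1],[8,1],[11,5],[13,5],[15,5],[17,5],[17,6],[18,5],[18,7],[19,0],[19,5],[19,7],[21,3],[22,3],[23,5],[24,5],[24,7],[26,4],[27,5],[28,5],[28,7],[29,5],[29,7],[31,4],[32,3],[33,3],[34,3],[36,1],[38,3]]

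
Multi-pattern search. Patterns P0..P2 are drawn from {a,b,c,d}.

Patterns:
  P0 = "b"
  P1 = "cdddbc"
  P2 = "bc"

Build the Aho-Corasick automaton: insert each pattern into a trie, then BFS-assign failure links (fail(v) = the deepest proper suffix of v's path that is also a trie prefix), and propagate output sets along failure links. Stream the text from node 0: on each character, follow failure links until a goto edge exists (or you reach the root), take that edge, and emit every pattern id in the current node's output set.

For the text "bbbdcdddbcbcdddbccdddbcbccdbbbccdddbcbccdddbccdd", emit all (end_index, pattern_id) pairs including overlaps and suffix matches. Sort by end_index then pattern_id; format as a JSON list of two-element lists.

Build automaton:
Trie (insert patterns):
  n0 'ε': b→1 c→2
  n1 'b': c→8  [P0 ends]
  n2 'c': d→3
  n3 'cd': d→4
  n4 'cdd': d→5
  n5 'cddd': b→6
  n6 'cdddb': c→7
  n7 'cdddbc': ·  [P1 ends]
  n8 'bc': ·  [P2 ends]

BFS fail/out derivation:
  n1('b'): parent n0 fail=0; on 'b' 0 → fail=0;  out {0}∪∅={0}
  n2('c'): parent n0 fail=0; on 'c' 0 → fail=0;  out ∅∪∅=∅
  n3('cd'): parent n2 fail=0; on 'd' 0 → fail=0;  out ∅∪∅=∅
  n8('bc'): parent n1 fail=0; on 'c' 0 → fail=2;  out {2}∪∅={2}
  n4('cdd'): parent n3 fail=0; on 'd' 0 → fail=0;  out ∅∪∅=∅
  n5('cddd'): parent n4 fail=0; on 'd' 0 → fail=0;  out ∅∪∅=∅
  n6('cdddb'): parent n5 fail=0; on 'b' 0 → fail=1;  out ∅∪{0}={0}
  n7('cdddbc'): parent n6 fail=1; on 'c' 1 → fail=8;  out {1}∪{2}={1,2}

Scan:
pos 0 'b': at 1  emit P0@[0:0]
pos 1 'b': at 1 (fail-walked)  emit P0@[1:1]
pos 2 'b': at 1 (fail-walked)  emit P0@[2:2]
pos 3 'd': at 0 (fail-walked)
pos 4 'c': at 2
pos 5 'd': at 3
pos 6 'd': at 4
pos 7 'd': at 5
pos 8 'b': at 6  emit P0@[8:8]
pos 9 'c': at 7  emit P1@[4:9],P2@[8:9]
pos 10 'b': at 1 (fail-walked)  emit P0@[10:10]
pos 11 'c': at 8  emit P2@[10:11]
pos 12 'd': at 3 (fail-walked)
pos 13 'd': at 4
pos 14 'd': at 5
pos 15 'b': at 6  emit P0@[15:15]
pos 16 'c': at 7  emit P1@[11:16],P2@[15:16]
pos 17 'c': at 2 (fail-walked)
pos 18 'd': at 3
pos 19 'd': at 4
pos 20 'd': at 5
pos 21 'b': at 6  emit P0@[21:21]
pos 22 'c': at 7  emit P1@[17:22],P2@[21:22]
pos 23 'b': at 1 (fail-walked)  emit P0@[23:23]
pos 24 'c': at 8  emit P2@[23:24]
pos 25 'c': at 2 (fail-walked)
pos 26 'd': at 3
pos 27 'b': at 1 (fail-walked)  emit P0@[27:27]
pos 28 'b': at 1 (fail-walked)  emit P0@[28:28]
pos 29 'b': at 1 (fail-walked)  emit P0@[29:29]
pos 30 'c': at 8  emit P2@[29:30]
pos 31 'c': at 2 (fail-walked)
pos 32 'd': at 3
pos 33 'd': at 4
pos 34 'd': at 5
pos 35 'b': at 6  emit P0@[35:35]
pos 36 'c': at 7  emit P1@[31:36],P2@[35:36]
pos 37 'b': at 1 (fail-walked)  emit P0@[37:37]
pos 38 'c': at 8  emit P2@[37:38]
pos 39 'c': at 2 (fail-walked)
pos 40 'd': at 3
pos 41 'd': at 4
pos 42 'd': at 5
pos 43 'b': at 6  emit P0@[43:43]
pos 44 'c': at 7  emit P1@[39:44],P2@[43:44]
pos 45 'c': at 2 (fail-walked)
pos 46 'd': at 3
pos 47 'd': at 4

Result: [[0,0],[1,0],[2,0],[8,0],[9,1],[9,2],[10,0],[11,2],[15,0],[16,1],[16,2],[21,0],[22,1],[22,2],[23,0],[24,2],[27,0],[28,0],[29,0],[30,2],[35,0],[36,1],[36,2],[37,0],[38,2],[43,0],[44,1],[44,2]]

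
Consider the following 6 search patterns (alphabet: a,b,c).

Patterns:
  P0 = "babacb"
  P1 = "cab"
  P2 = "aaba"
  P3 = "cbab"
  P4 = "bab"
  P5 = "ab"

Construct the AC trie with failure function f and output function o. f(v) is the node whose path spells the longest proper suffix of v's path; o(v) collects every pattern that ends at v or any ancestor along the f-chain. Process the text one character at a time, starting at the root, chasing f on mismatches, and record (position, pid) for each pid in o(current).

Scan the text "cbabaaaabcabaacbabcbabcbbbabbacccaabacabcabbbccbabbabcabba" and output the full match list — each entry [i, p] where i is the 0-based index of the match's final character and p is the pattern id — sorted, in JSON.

Build automaton:
Trie nodes:
  0='ε' goto a→10 b→1 c→7
  1='b' goto a→2
  2='ba' goto b→3
  3='bab' goto a→4  [P4 ends]
  4='baba' goto c→5
  5='babac' goto b→6
  6='babacb' goto ·  [P0 ends]
  7='c' goto a→8 b→14
  8='ca' goto b→9
  9='cab' goto ·  [P1 ends]
  10='a' goto a→11 b→17
  11='aa' goto b→12
  12='aab' goto a→13
  13='aaba' goto ·  [P2 ends]
  14='cb' goto a→15
  15='cba' goto b→16
  16='cbab' goto ·  [P3 ends]
  17='ab' goto ·  [P5 ends]

Failure links (BFS by depth):
  n1('b'): parent n0 fail=0; on 'b' 0 → fail=0;  out ∅∪∅=∅
  n7('c'): parent n0 fail=0; on 'c' 0 → fail=0;  out ∅∪∅=∅
  n10('a'): parent n0 fail=0; on 'a' 0 → fail=0;  out ∅∪∅=∅
  n2('ba'): parent n1 fail=0; on 'a' 0 → fail=10;  out ∅∪∅=∅
  n8('ca'): parent n7 fail=0; on 'a' 0 → fail=10;  out ∅∪∅=∅
  n11('aa'): parent n10 fail=0; on 'a' 0 → fail=10;  out ∅∪∅=∅
  n14('cb'): parent n7 fail=0; on 'b' 0 → fail=1;  out ∅∪∅=∅
  n17('ab'): parent n10 fail=0; on 'b' 0 → fail=1;  out {5}∪∅={5}
  n3('bab'): parent n2 fail=10; on 'b' 10 → fail=17;  out {4}∪{5}={4,5}
  n9('cab'): parent n8 fail=10; on 'b' 10 → fail=17;  out {1}∪{5}={1,5}
  n12('aab'): parent n11 fail=10; on 'b' 10 → fail=17;  out ∅∪{5}={5}
  n15('cba'): parent n14 fail=1; on 'a' 1 → fail=2;  out ∅∪∅=∅
  n4('baba'): parent n3 fail=17; on 'a' 17→1 → fail=2;  out ∅∪∅=∅
  n13('aaba'): parent n12 fail=17; on 'a' 17→1 → fail=2;  out {2}∪∅={2}
  n16('cbab'): parent n15 fail=2; on 'b' 2 → fail=3;  out {3}∪{4,5}={3,4,5}
  n5('babac'): parent n4 fail=2; on 'c' 2→10→0 → fail=7;  out ∅∪∅=∅
  n6('babacb'): parent n5 fail=7; on 'b' 7 → fail=14;  out {0}∪∅={0}

Text stream:
pos 0 'c': at 7
pos 1 'b': at 14
pos 2 'a': at 15
pos 3 'b': at 16  → match P3@[0:3],P4@[1:3],P5@[2:3]
pos 4 'a': at 4 (via fail)
pos 5 'a': at 11 (via fail)
pos 6 'a': at 11 (via fail)
pos 7 'a': at 11 (via fail)
pos 8 'b': at 12  → match P5@[7:8]
pos 9 'c': at 7 (via fail)
pos 10 'a': at 8
pos 11 'b': at 9  → match P1@[9:11],P5@[10:11]
pos 12 'a': at 2 (via fail)
pos 13 'a': at 11 (via fail)
pos 14 'c': at 7 (via fail)
pos 15 'b': at 14
pos 16 'a': at 15
pos 17 'b': at 16  → match P3@[14:17],P4@[15:17],P5@[16:17]
pos 18 'c': at 7 (via fail)
pos 19 'b': at 14
pos 20 'a': at 15
pos 21 'b': at 16  → match P3@[18:21],P4@[19:21],P5@[20:21]
pos 22 'c': at 7 (via fail)
pos 23 'b': at 14
pos 24 'b': at 1 (via fail)
pos 25 'b': at 1 (via fail)
pos 26 'a': at 2
pos 27 'b': at 3  → match P4@[25:27],P5@[26:27]
pos 28 'b': at 1 (via fail)
pos 29 'a': at 2
pos 30 'c': at 7 (via fail)
pos 31 'c': at 7 (via fail)
pos 32 'c': at 7 (via fail)
pos 33 'a': at 8
pos 34 'a': at 11 (via fail)
pos 35 'b': at 12  → match P5@[34:35]
pos 36 'a': at 13  → match P2@[33:36]
pos 37 'c': at 7 (via fail)
pos 38 'a': at 8
pos 39 'b': at 9  → match P1@[37:39],P5@[38:39]
pos 40 'c': at 7 (via fail)
pos 41 'a': at 8
pos 42 'b': at 9  → match P1@[40:42],P5@[41:42]
pos 43 'b': at 1 (via fail)
pos 44 'b': at 1 (via fail)
pos 45 'c': at 7 (via fail)
pos 46 'c': at 7 (via fail)
pos 47 'b': at 14
pos 48 'a': at 15
pos 49 'b': at 16  → match P3@[46:49],P4@[47:49],P5@[48:49]
pos 50 'b': at 1 (via fail)
pos 51 'a': at 2
pos 52 'b': at 3  → match P4@[50:52],P5@[51:52]
pos 53 'c': at 7 (via fail)
pos 54 'a': at 8
pos 55 'b': at 9  → match P1@[53:55],P5@[54:55]
pos 56 'b': at 1 (via fail)
pos 57 'a': at 2

Matches: [[3,3],[3,4],[3,5],[8,5],[11,1],[11,5],[17,3],[17,4],[17,5],[21,3],[21,4],[21,5],[27,4],[27,5],[35,5],[36,2],[39,1],[39,5],[42,1],[42,5],[49,3],[49,4],[49,5],[52,4],[52,5],[55,1],[55,5]]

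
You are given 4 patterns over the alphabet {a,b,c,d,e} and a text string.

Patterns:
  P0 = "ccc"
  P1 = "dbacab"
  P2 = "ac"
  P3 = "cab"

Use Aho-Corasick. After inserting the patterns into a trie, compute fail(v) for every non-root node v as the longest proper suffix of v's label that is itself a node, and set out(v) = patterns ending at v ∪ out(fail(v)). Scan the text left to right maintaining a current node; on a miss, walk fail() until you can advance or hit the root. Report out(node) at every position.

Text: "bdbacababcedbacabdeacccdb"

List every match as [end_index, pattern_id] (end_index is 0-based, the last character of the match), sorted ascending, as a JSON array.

Construct AC machine:
Trie nodes:
  n0 'ε': a→10 c→1 d→4
  n1 'c': a→12 c→2
  n2 'cc': c→3
  n3 'ccc': ·  [P0 ends]
  n4 'd': b→5
  n5 'db': a→6
  n6 'dba': c→7
  n7 'dbac': a→8
  n8 'dbaca': b→9
  n9 'dbacab': ·  [P1 ends]
  n10 'a': c→11
  n11 'ac': ·  [P2 ends]
  n12 'ca': b→13
  n13 'cab': ·  [P3 ends]

BFS fail/out derivation:
  n1('c'): parent n0 fail=0; on 'c' 0 → fail=0;  out ∅∪∅=∅
  n4('d'): parent n0 fail=0; on 'd' 0 → fail=0;  out ∅∪∅=∅
  n10('a'): parent n0 fail=0; on 'a' 0 → fail=0;  out ∅∪∅=∅
  n2('cc'): parent n1 fail=0; on 'c' 0 → fail=1;  out ∅∪∅=∅
  n5('db'): parent n4 fail=0; on 'b' 0 → fail=0;  out ∅∪∅=∅
  n11('ac'): parent n10 fail=0; on 'c' 0 → fail=1;  out {2}∪∅={2}
  n12('ca'): parent n1 fail=0; on 'a' 0 → fail=10;  out ∅∪∅=∅
  n3('ccc'): parent n2 fail=1; on 'c' 1 → fail=2;  out {0}∪∅={0}
  n6('dba'): parent n5 fail=0; on 'a' 0 → fail=10;  out ∅∪∅=∅
  n13('cab'): parent n12 fail=10; on 'b' 10→0 → fail=0;  out {3}∪∅={3}
  n7('dbac'): parent n6 fail=10; on 'c' 10 → fail=11;  out ∅∪{2}={2}
  n8('dbaca'): parent n7 fail=11; on 'a' 11→1 → fail=12;  out ∅∪∅=∅
  n9('dbacab'): parent n8 fail=12; on 'b' 12 → fail=13;  out {1}∪{3}={1,3}

Run:
pos 0 'b': at 0
pos 1 'd': at 4
pos 2 'b': at 5
pos 3 'a': at 6
pos 4 'c': at 7  ** P2@[3:4]
pos 5 'a': at 8
pos 6 'b': at 9  ** P1@[1:6],P3@[4:6]
pos 7 'a': at 10 (via fail)
pos 8 'b': at 0 (via fail)
pos 9 'c': at 1
pos 10 'e': at 0 (via fail)
pos 11 'd': at 4
pos 12 'b': at 5
pos 13 'a': at 6
pos 14 'c': at 7  ** P2@[13:14]
pos 15 'a': at 8
pos 16 'b': at 9  ** P1@[11:16],P3@[14:16]
pos 17 'd': at 4 (via fail)
pos 18 'e': at 0 (via fail)
pos 19 'a': at 10
pos 20 'c': at 11  ** P2@[19:20]
pos 21 'c': at 2 (via fail)
pos 22 'c': at 3  ** P0@[20:22]
pos 23 'd': at 4 (via fail)
pos 24 'b': at 5

Matches: [[4,2],[6,1],[6,3],[14,2],[16,1],[16,3],[20,2],[22,0]]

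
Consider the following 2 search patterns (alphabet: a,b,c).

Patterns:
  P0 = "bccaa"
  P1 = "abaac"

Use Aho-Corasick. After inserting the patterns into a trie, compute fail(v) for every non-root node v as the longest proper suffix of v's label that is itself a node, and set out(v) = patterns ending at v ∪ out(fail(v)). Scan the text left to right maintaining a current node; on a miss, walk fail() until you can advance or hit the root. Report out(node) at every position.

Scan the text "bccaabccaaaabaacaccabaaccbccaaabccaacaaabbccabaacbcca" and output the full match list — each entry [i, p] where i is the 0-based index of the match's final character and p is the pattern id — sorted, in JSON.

Build automaton:
Trie nodes:
  0='ε' goto a→6 b→1
  1='b' goto c→2
  2='bc' goto c→3
  3='bcc' goto a→4
  4='bcca' goto a→5
  5='bccaa' goto ·  ←P0
  6='a' goto b→7
  7='ab' goto a→8
  8='aba' goto a→9
  9='abaa' goto c→10
  10='abaac' goto ·  ←P1

BFS fail/out derivation:
  fail(1) 'b': from fail(0)=0 chase 'b': 0 ⇒ 0;  out=∅∪out(0)=∅
  fail(6) 'a': from fail(0)=0 chase 'a': 0 ⇒ 0;  out=∅∪out(0)=∅
  fail(2) 'bc': from fail(1)=0 chase 'c': 0 ⇒ 0;  out=∅∪out(0)=∅
  fail(7) 'ab': from fail(6)=0 chase 'b': 0 ⇒ 1;  out=∅∪out(1)=∅
  fail(3) 'bcc': from fail(2)=0 chase 'c': 0 ⇒ 0;  out=∅∪out(0)=∅
  fail(8) 'aba': from fail(7)=1 chase 'a': 1→0 ⇒ 6;  out=∅∪out(6)=∅
  fail(4) 'bcca': from fail(3)=0 chase 'a': 0 ⇒ 6;  out=∅∪out(6)=∅
  fail(9) 'abaa': from fail(8)=6 chase 'a': 6→0 ⇒ 6;  out=∅∪out(6)=∅
  fail(5) 'bccaa': from fail(4)=6 chase 'a': 6→0 ⇒ 6;  out={0}∪out(6)={0}
  fail(10) 'abaac': from fail(9)=6 chase 'c': 6→0 ⇒ 0;  out={1}∪out(0)={1}

Text stream:
i=0 'b': node 0→1
i=1 'c': node 1→2
i=2 'c': node 2→3
i=3 'a': node 3→4
i=4 'a': node 4→5  ** P0@[0:4]
i=5 'b': node 5→7 ·f
i=6 'c': node 7→2 ·f
i=7 'c': node 2→3
i=8 'a': node 3→4
i=9 'a': node 4→5  ** P0@[5:9]
i=10 'a': node 5→6 ·f
i=11 'a': node 6→6 ·f
i=12 'b': node 6→7
i=13 'a': node 7→8
i=14 'a': node 8→9
i=15 'c': node 9→10  ** P1@[11:15]
i=16 'a': node 10→6 ·f
i=17 'c': node 6→0 ·f
i=18 'c': node 0→0
i=19 'a': node 0→6
i=20 'b': node 6→7
i=21 'a': node 7→8
i=22 'a': node 8→9
i=23 'c': node 9→10  ** P1@[19:23]
i=24 'c': node 10→0 ·f
i=25 'b': node 0→1
i=26 'c': node 1→2
i=27 'c': node 2→3
i=28 'a': node 3→4
i=29 'a': node 4→5  ** P0@[25:29]
i=30 'a': node 5→6 ·f
i=31 'b': node 6→7
i=32 'c': node 7→2 ·f
i=33 'c': node 2→3
i=34 'a': node 3→4
i=35 'a': node 4→5  ** P0@[31:35]
i=36 'c': node 5→0 ·f
i=37 'a': node 0→6
i=38 'a': node 6→6 ·f
i=39 'a': node 6→6 ·f
i=40 'b': node 6→7
i=41 'b': node 7→1 ·f
i=42 'c': node 1→2
i=43 'c': node 2→3
i=44 'a': node 3→4
i=45 'b': node 4→7 ·f
i=46 'a': node 7→8
i=47 'a': node 8→9
i=48 'c': node 9→10  ** P1@[44:48]
i=49 'b': node 10→1 ·f
i=50 'c': node 1→2
i=51 'c': node 2→3
i=52 'a': node 3→4

Matches: [[4,0],[9,0],[15,1],[23,1],[29,0],[35,0],[48,1]]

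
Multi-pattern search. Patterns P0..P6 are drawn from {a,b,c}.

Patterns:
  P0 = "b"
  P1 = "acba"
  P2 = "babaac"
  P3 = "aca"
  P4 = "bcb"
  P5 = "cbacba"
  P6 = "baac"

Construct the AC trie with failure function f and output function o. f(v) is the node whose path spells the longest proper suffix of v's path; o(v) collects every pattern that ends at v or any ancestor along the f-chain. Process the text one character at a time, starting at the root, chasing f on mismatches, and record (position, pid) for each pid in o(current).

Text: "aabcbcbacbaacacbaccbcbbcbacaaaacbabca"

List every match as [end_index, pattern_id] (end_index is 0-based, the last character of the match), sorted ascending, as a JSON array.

Build:
Trie nodes:
  0='ε' goto a→2 b→1 c→14
  1='b' goto a→6 c→12  ←P0
  2='a' goto c→3
  3='ac' goto a→11 b→4
  4='acb' goto a→5
  5='acba' goto ·  ←P1
  6='ba' goto a→20 b→7
  7='bab' goto a→8
  8='baba' goto a→9
  9='babaa' goto c→10
  10='babaac' goto ·  ←P2
  11='aca' goto ·  ←P3
  12='bc' goto b→13
  13='bcb' goto ·  ←P4
  14='c' goto b→15
  15='cb' goto a→16
  16='cba' goto c→17
  17='cbac' goto b→18
  18='cbacb' goto a→19
  19='cbacba' goto ·  ←P5
  20='baa' goto c→21
  21='baac' goto ·  ←P6

Failure links (BFS by depth):
  n1('b'): parent n0 fail=0; on 'b' 0 → fail=0;  out {0}∪∅={0}
  n2('a'): parent n0 fail=0; on 'a' 0 → fail=0;  out ∅∪∅=∅
  n14('c'): parent n0 fail=0; on 'c' 0 → fail=0;  out ∅∪∅=∅
  n3('ac'): parent n2 fail=0; on 'c' 0 → fail=14;  out ∅∪∅=∅
  n6('ba'): parent n1 fail=0; on 'a' 0 → fail=2;  out ∅∪∅=∅
  n12('bc'): parent n1 fail=0; on 'c' 0 → fail=14;  out ∅∪∅=∅
  n15('cb'): parent n14 fail=0; on 'b' 0 → fail=1;  out ∅∪{0}={0}
  n4('acb'): parent n3 fail=14; on 'b' 14 → fail=15;  out ∅∪{0}={0}
  n7('bab'): parent n6 fail=2; on 'b' 2→0 → fail=1;  out ∅∪{0}={0}
  n11('aca'): parent n3 fail=14; on 'a' 14→0 → fail=2;  out {3}∪∅={3}
  n13('bcb'): parent n12 fail=14; on 'b' 14 → fail=15;  out {4}∪{0}={0,4}
  n16('cba'): parent n15 fail=1; on 'a' 1 → fail=6;  out ∅∪∅=∅
  n20('baa'): parent n6 fail=2; on 'a' 2→0 → fail=2;  out ∅∪∅=∅
  n5('acba'): parent n4 fail=15; on 'a' 15 → fail=16;  out {1}∪∅={1}
  n8('baba'): parent n7 fail=1; on 'a' 1 → fail=6;  out ∅∪∅=∅
  n17('cbac'): parent n16 fail=6; on 'c' 6→2 → fail=3;  out ∅∪∅=∅
  n21('baac'): parent n20 fail=2; on 'c' 2 → fail=3;  out {6}∪∅={6}
  n9('babaa'): parent n8 fail=6; on 'a' 6 → fail=20;  out ∅∪∅=∅
  n18('cbacb'): parent n17 fail=3; on 'b' 3 → fail=4;  out ∅∪{0}={0}
  n10('babaac'): parent n9 fail=20; on 'c' 20 → fail=21;  out {2}∪{6}={2,6}
  n19('cbacba'): parent n18 fail=4; on 'a' 4 → fail=5;  out {5}∪{1}={1,5}

Run:
pos 0 'a': at 2
pos 1 'a': at 2 (via fail)
pos 2 'b': at 1 (via fail)  emit P0@[2:2]
pos 3 'c': at 12
pos 4 'b': at 13  emit P0@[4:4],P4@[2:4]
pos 5 'c': at 12 (via fail)
pos 6 'b': at 13  emit P0@[6:6],P4@[4:6]
pos 7 'a': at 16 (via fail)
pos 8 'c': at 17
pos 9 'b': at 18  emit P0@[9:9]
pos 10 'a': at 19  emit P1@[7:10],P5@[5:10]
pos 11 'a': at 20 (via fail)
pos 12 'c': at 21  emit P6@[9:12]
pos 13 'a': at 11 (via fail)  emit P3@[11:13]
pos 14 'c': at 3 (via fail)
pos 15 'b': at 4  emit P0@[15:15]
pos 16 'a': at 5  emit P1@[13:16]
pos 17 'c': at 17 (via fail)
pos 18 'c': at 14 (via fail)
pos 19 'b': at 15  emit P0@[19:19]
pos 20 'c': at 12 (via fail)
pos 21 'b': at 13  emit P0@[21:21],P4@[19:21]
pos 22 'b': at 1 (via fail)  emit P0@[22:22]
pos 23 'c': at 12
pos 24 'b': at 13  emit P0@[24:24],P4@[22:24]
pos 25 'a': at 16 (via fail)
pos 26 'c': at 17
pos 27 'a': at 11 (via fail)  emit P3@[25:27]
pos 28 'a': at 2 (via fail)
pos 29 'a': at 2 (via fail)
pos 30 'a': at 2 (via fail)
pos 31 'c': at 3
pos 32 'b': at 4  emit P0@[32:32]
pos 33 'a': at 5  emit P1@[30:33]
pos 34 'b': at 7 (via fail)  emit P0@[34:34]
pos 35 'c': at 12 (via fail)
pos 36 'a': at 2 (via fail)

All matches (sorted): [[2,0],[4,0],[4,4],[6,0],[6,4],[9,0],[10,1],[10,5],[12,6],[13,3],[15,0],[16,1],[19,0],[21,0],[21,4],[22,0],[24,0],[24,4],[27,3],[32,0],[33,1],[34,0]]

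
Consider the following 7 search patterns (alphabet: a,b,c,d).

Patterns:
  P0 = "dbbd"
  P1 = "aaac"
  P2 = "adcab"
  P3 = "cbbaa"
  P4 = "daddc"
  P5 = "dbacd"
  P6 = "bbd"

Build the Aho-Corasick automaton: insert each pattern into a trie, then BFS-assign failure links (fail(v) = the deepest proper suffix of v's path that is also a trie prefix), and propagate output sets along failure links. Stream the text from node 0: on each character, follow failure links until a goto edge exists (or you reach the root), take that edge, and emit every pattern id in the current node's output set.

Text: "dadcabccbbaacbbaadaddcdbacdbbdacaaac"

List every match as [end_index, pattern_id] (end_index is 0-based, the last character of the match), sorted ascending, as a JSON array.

Build:
Trie (insert patterns):
  n0 'ε': a→5 b→25 c→13 d→1
  n1 'd': a→18 b→2
  n2 'db': a→22 b→3
  n3 'dbb': d→4
  n4 'dbbd': ·  [P0 ends]
  n5 'a': a→6 d→9
  n6 'aa': a→7
  n7 'aaa': c→8
  n8 'aaac': ·  [P1 ends]
  n9 'ad': c→10
  n10 'adc': a→11
  n11 'adca': b→12
  n12 'adcab': ·  [P2 ends]
  n13 'c': b→14
  n14 'cb': b→15
  n15 'cbb': a→16
  n16 'cbba': a→17
  n17 'cbbaa': ·  [P3 ends]
  n18 'da': d→19
  n19 'dad': d→20
  n20 'dadd': c→21
  n21 'daddc': ·  [P4 ends]
  n22 'dba': c→23
  n23 'dbac': d→24
  n24 'dbacd': ·  [P5 ends]
  n25 'b': b→26
  n26 'bb': d→27
  n27 'bbd': ·  [P6 ends]

Failure links (BFS by depth):
  n1('d'): parent n0 fail=0; on 'd' 0 → fail=0;  out ∅∪∅=∅
  n5('a'): parent n0 fail=0; on 'a' 0 → fail=0;  out ∅∪∅=∅
  n13('c'): parent n0 fail=0; on 'c' 0 → fail=0;  out ∅∪∅=∅
  n25('b'): parent n0 fail=0; on 'b' 0 → fail=0;  out ∅∪∅=∅
  n2('db'): parent n1 fail=0; on 'b' 0 → fail=25;  out ∅∪∅=∅
  n6('aa'): parent n5 fail=0; on 'a' 0 → fail=5;  out ∅∪∅=∅
  n9('ad'): parent n5 fail=0; on 'd' 0 → fail=1;  out ∅∪∅=∅
  n14('cb'): parent n13 fail=0; on 'b' 0 → fail=25;  out ∅∪∅=∅
  n18('da'): parent n1 fail=0; on 'a' 0 → fail=5;  out ∅∪∅=∅
  n26('bb'): parent n25 fail=0; on 'b' 0 → fail=25;  out ∅∪∅=∅
  n3('dbb'): parent n2 fail=25; on 'b' 25 → fail=26;  out ∅∪∅=∅
  n7('aaa'): parent n6 fail=5; on 'a' 5 → fail=6;  out ∅∪∅=∅
  n10('adc'): parent n9 fail=1; on 'c' 1→0 → fail=13;  out ∅∪∅=∅
  n15('cbb'): parent n14 fail=25; on 'b' 25 → fail=26;  out ∅∪∅=∅
  n19('dad'): parent n18 fail=5; on 'd' 5 → fail=9;  out ∅∪∅=∅
  n22('dba'): parent n2 fail=25; on 'a' 25→0 → fail=5;  out ∅∪∅=∅
  n27('bbd'): parent n26 fail=25; on 'd' 25→0 → fail=1;  out {6}∪∅={6}
  n4('dbbd'): parent n3 fail=26; on 'd' 26 → fail=27;  out {0}∪{6}={0,6}
  n8('aaac'): parent n7 fail=6; on 'c' 6→5→0 → fail=13;  out {1}∪∅={1}
  n11('adca'): parent n10 fail=13; on 'a' 13→0 → fail=5;  out ∅∪∅=∅
  n16('cbba'): parent n15 fail=26; on 'a' 26→25→0 → fail=5;  out ∅∪∅=∅
  n20('dadd'): parent n19 fail=9; on 'd' 9→1→0 → fail=1;  out ∅∪∅=∅
  n23('dbac'): parent n22 fail=5; on 'c' 5→0 → fail=13;  out ∅∪∅=∅
  n12('adcab'): parent n11 fail=5; on 'b' 5→0 → fail=25;  out {2}∪∅={2}
  n17('cbbaa'): parent n16 fail=5; on 'a' 5 → fail=6;  out {3}∪∅={3}
  n21('daddc'): parent n20 fail=1; on 'c' 1→0 → fail=13;  out {4}∪∅={4}
  n24('dbacd'): parent n23 fail=13; on 'd' 13→0 → fail=1;  out {5}∪∅={5}

Scan:
i=0 'd': node 0→1
i=1 'a': node 1→18
i=2 'd': node 18→19
i=3 'c': node 19→10 (via fail)
i=4 'a': node 10→11
i=5 'b': node 11→12  emit P2@[1:5]
i=6 'c': node 12→13 (via fail)
i=7 'c': node 13→13 (via fail)
i=8 'b': node 13→14
i=9 'b': node 14→15
i=10 'a': node 15→16
i=11 'a': node 16→17  emit P3@[7:11]
i=12 'c': node 17→13 (via fail)
i=13 'b': node 13→14
i=14 'b': node 14→15
i=15 'a': node 15→16
i=16 'a': node 16→17  emit P3@[12:16]
i=17 'd': node 17→9 (via fail)
i=18 'a': node 9→18 (via fail)
i=19 'd': node 18→19
i=20 'd': node 19→20
i=21 'c': node 20→21  emit P4@[17:21]
i=22 'd': node 21→1 (via fail)
i=23 'b': node 1→2
i=24 'a': node 2→22
i=25 'c': node 22→23
i=26 'd': node 23→24  emit P5@[22:26]
i=27 'b': node 24→2 (via fail)
i=28 'b': node 2→3
i=29 'd': node 3→4  emit P0@[26:29],P6@[27:29]
i=30 'a': node 4→18 (via fail)
i=31 'c': node 18→13 (via fail)
i=32 'a': node 13→5 (via fail)
i=33 'a': node 5→6
i=34 'a': node 6→7
i=35 'c': node 7→8  emit P1@[32:35]

All matches (sorted): [[5,2],[11,3],[16,3],[21,4],[26,5],[29,0],[29,6],[35,1]]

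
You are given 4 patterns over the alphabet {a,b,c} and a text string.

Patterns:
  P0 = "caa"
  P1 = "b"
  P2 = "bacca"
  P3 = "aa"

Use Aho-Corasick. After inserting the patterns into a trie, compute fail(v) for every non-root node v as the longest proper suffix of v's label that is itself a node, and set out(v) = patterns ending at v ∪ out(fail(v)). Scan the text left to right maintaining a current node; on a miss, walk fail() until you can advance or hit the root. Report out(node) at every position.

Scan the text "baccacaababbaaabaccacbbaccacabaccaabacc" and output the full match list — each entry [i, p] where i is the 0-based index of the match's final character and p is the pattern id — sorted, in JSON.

Build automaton:
Trie nodes:
  n0 'ε': a→9 b→4 c→1
  n1 'c': a→2
  n2 'ca': a→3
  n3 'caa': ·  [P0 ends]
  n4 'b': a→5  [P1 ends]
  n5 'ba': c→6
  n6 'bac': c→7
  n7 'bacc': a→8
  n8 'bacca': ·  [P2 ends]
  n9 'a': a→10
  n10 'aa': ·  [P3 ends]

Failure links (BFS by depth):
  fail(1) 'c': from fail(0)=0 chase 'c': 0 ⇒ 0;  out=∅∪out(0)=∅
  fail(4) 'b': from fail(0)=0 chase 'b': 0 ⇒ 0;  out={1}∪out(0)={1}
  fail(9) 'a': from fail(0)=0 chase 'a': 0 ⇒ 0;  out=∅∪out(0)=∅
  fail(2) 'ca': from fail(1)=0 chase 'a': 0 ⇒ 9;  out=∅∪out(9)=∅
  fail(5) 'ba': from fail(4)=0 chase 'a': 0 ⇒ 9;  out=∅∪out(9)=∅
  fail(10) 'aa': from fail(9)=0 chase 'a': 0 ⇒ 9;  out={3}∪out(9)={3}
  fail(3) 'caa': from fail(2)=9 chase 'a': 9 ⇒ 10;  out={0}∪out(10)={0,3}
  fail(6) 'bac': from fail(5)=9 chase 'c': 9→0 ⇒ 1;  out=∅∪out(1)=∅
  fail(7) 'bacc': from fail(6)=1 chase 'c': 1→0 ⇒ 1;  out=∅∪out(1)=∅
  fail(8) 'bacca': from fail(7)=1 chase 'a': 1 ⇒ 2;  out={2}∪out(2)={2}

Run:
pos 0 'b': at 4  ** P1@[0:0]
pos 1 'a': at 5
pos 2 'c': at 6
pos 3 'c': at 7
pos 4 'a': at 8  ** P2@[0:4]
pos 5 'c': at 1 (via fail)
pos 6 'a': at 2
pos 7 'a': at 3  ** P0@[5:7],P3@[6:7]
pos 8 'b': at 4 (via fail)  ** P1@[8:8]
pos 9 'a': at 5
pos 10 'b': at 4 (via fail)  ** P1@[10:10]
pos 11 'b': at 4 (via fail)  ** P1@[11:11]
pos 12 'a': at 5
pos 13 'a': at 10 (via fail)  ** P3@[12:13]
pos 14 'a': at 10 (via fail)  ** P3@[13:14]
pos 15 'b': at 4 (via fail)  ** P1@[15:15]
pos 16 'a': at 5
pos 17 'c': at 6
pos 18 'c': at 7
pos 19 'a': at 8  ** P2@[15:19]
pos 20 'c': at 1 (via fail)
pos 21 'b': at 4 (via fail)  ** P1@[21:21]
pos 22 'b': at 4 (via fail)  ** P1@[22:22]
pos 23 'a': at 5
pos 24 'c': at 6
pos 25 'c': at 7
pos 26 'a': at 8  ** P2@[22:26]
pos 27 'c': at 1 (via fail)
pos 28 'a': at 2
pos 29 'b': at 4 (via fail)  ** P1@[29:29]
pos 30 'a': at 5
pos 31 'c': at 6
pos 32 'c': at 7
pos 33 'a': at 8  ** P2@[29:33]
pos 34 'a': at 3 (via fail)  ** P0@[32:34],P3@[33:34]
pos 35 'b': at 4 (via fail)  ** P1@[35:35]
pos 36 'a': at 5
pos 37 'c': at 6
pos 38 'c': at 7

Matches: [[0,1],[4,2],[7,0],[7,3],[8,1],[10,1],[11,1],[13,3],[14,3],[15,1],[19,2],[21,1],[22,1],[26,2],[29,1],[33,2],[34,0],[34,3],[35,1]]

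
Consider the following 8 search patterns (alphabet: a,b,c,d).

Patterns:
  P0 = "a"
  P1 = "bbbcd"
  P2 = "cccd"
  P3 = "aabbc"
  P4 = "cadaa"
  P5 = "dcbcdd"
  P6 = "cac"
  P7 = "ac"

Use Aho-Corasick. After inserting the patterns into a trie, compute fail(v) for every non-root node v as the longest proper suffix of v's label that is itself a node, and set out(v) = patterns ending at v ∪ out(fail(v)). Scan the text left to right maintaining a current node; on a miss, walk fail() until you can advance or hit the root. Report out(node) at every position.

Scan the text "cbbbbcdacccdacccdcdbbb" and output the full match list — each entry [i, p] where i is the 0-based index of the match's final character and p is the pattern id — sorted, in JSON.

Build automaton:
Trie (insert patterns):
  n0 'ε': a→1 b→2 c→7 d→19
  n1 'a': a→11 c→26  [P0 ends]
  n2 'b': b→3
  n3 'bb': b→4
  n4 'bbb': c→5
  n5 'bbbc': d→6
  n6 'bbbcd': ·  [P1 ends]
  n7 'c': a→15 c→8
  n8 'cc': c→9
  n9 'ccc': d→10
  n10 'cccd': ·  [P2 ends]
  n11 'aa': b→12
  n12 'aab': b→13
  n13 'aabb': c→14
  n14 'aabbc': ·  [P3 ends]
  n15 'ca': c→25 d→16
  n16 'cad': a→17
  n17 'cada': a→18
  n18 'cadaa': ·  [P4 ends]
  n19 'd': c→20
  n20 'dc': b→21
  n21 'dcb': c→22
  n22 'dcbc': d→23
  n23 'dcbcd': d→24
  n24 'dcbcdd': ·  [P5 ends]
  n25 'cac': ·  [P6 ends]
  n26 'ac': ·  [P7 ends]

Failure links (BFS by depth):
  n1('a'): parent n0 fail=0; on 'a' 0 → fail=0;  out {0}∪∅={0}
  n2('b'): parent n0 fail=0; on 'b' 0 → fail=0;  out ∅∪∅=∅
  n7('c'): parent n0 fail=0; on 'c' 0 → fail=0;  out ∅∪∅=∅
  n19('d'): parent n0 fail=0; on 'd' 0 → fail=0;  out ∅∪∅=∅
  n3('bb'): parent n2 fail=0; on 'b' 0 → fail=2;  out ∅∪∅=∅
  n8('cc'): parent n7 fail=0; on 'c' 0 → fail=7;  out ∅∪∅=∅
  n11('aa'): parent n1 fail=0; on 'a' 0 → fail=1;  out ∅∪{0}={0}
  n15('ca'): parent n7 fail=0; on 'a' 0 → fail=1;  out ∅∪{0}={0}
  n20('dc'): parent n19 fail=0; on 'c' 0 → fail=7;  out ∅∪∅=∅
  n26('ac'): parent n1 fail=0; on 'c' 0 → fail=7;  out {7}∪∅={7}
  n4('bbb'): parent n3 fail=2; on 'b' 2 → fail=3;  out ∅∪∅=∅
  n9('ccc'): parent n8 fail=7; on 'c' 7 → fail=8;  out ∅∪∅=∅
  n12('aab'): parent n11 fail=1; on 'b' 1→0 → fail=2;  out ∅∪∅=∅
  n16('cad'): parent n15 fail=1; on 'd' 1→0 → fail=19;  out ∅∪∅=∅
  n21('dcb'): parent n20 fail=7; on 'b' 7→0 → fail=2;  out ∅∪∅=∅
  n25('cac'): parent n15 fail=1; on 'c' 1 → fail=26;  out {6}∪{7}={6,7}
  n5('bbbc'): parent n4 fail=3; on 'c' 3→2→0 → fail=7;  out ∅∪∅=∅
  n10('cccd'): parent n9 fail=8; on 'd' 8→7→0 → fail=19;  out {2}∪∅={2}
  n13('aabb'): parent n12 fail=2; on 'b' 2 → fail=3;  out ∅∪∅=∅
  n17('cada'): parent n16 fail=19; on 'a' 19→0 → fail=1;  out ∅∪{0}={0}
  n22('dcbc'): parent n21 fail=2; on 'c' 2→0 → fail=7;  out ∅∪∅=∅
  n6('bbbcd'): parent n5 fail=7; on 'd' 7→0 → fail=19;  out {1}∪∅={1}
  n14('aabbc'): parent n13 fail=3; on 'c' 3→2→0 → fail=7;  out {3}∪∅={3}
  n18('cadaa'): parent n17 fail=1; on 'a' 1 → fail=11;  out {4}∪{0}={0,4}
  n23('dcbcd'): parent n22 fail=7; on 'd' 7→0 → fail=19;  out ∅∪∅=∅
  n24('dcbcdd'): parent n23 fail=19; on 'd' 19→0 → fail=19;  out {5}∪∅={5}

Text stream:
pos 0 'c': at 7
pos 1 'b': at 2 (via fail)
pos 2 'b': at 3
pos 3 'b': at 4
pos 4 'b': at 4 (via fail)
pos 5 'c': at 5
pos 6 'd': at 6  → match P1@[2:6]
pos 7 'a': at 1 (via fail)  → match P0@[7:7]
pos 8 'c': at 26  → match P7@[7:8]
pos 9 'c': at 8 (via fail)
pos 10 'c': at 9
pos 11 'd': at 10  → match P2@[8:11]
pos 12 'a': at 1 (via fail)  → match P0@[12:12]
pos 13 'c': at 26  → match P7@[12:13]
pos 14 'c': at 8 (via fail)
pos 15 'c': at 9
pos 16 'd': at 10  → match P2@[13:16]
pos 17 'c': at 20 (via fail)
pos 18 'd': at 19 (via fail)
pos 19 'b': at 2 (via fail)
pos 20 'b': at 3
pos 21 'b': at 4

Matches: [[6,1],[7,0],[8,7],[11,2],[12,0],[13,7],[16,2]]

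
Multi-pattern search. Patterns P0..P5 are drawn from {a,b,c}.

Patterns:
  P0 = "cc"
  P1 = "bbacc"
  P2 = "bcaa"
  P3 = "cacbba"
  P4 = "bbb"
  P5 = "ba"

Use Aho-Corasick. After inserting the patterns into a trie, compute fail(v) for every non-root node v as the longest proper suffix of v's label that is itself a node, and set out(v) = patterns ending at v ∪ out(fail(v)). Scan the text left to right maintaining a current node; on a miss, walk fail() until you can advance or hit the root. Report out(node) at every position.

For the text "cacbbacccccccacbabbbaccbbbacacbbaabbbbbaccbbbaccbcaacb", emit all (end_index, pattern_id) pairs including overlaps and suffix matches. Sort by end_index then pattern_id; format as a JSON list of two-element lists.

Construct AC machine:
Trie nodes:
  0='ε' goto b→3 c→1
  1='c' goto a→11 c→2
  2='cc' goto ·  [P0 ends]
  3='b' goto a→17 b→4 c→8
  4='bb' goto a→5 b→16
  5='bba' goto c→6
  6='bbac' goto c→7
  7='bbacc' goto ·  [P1 ends]
  8='bc' goto a→9
  9='bca' goto a→10
  10='bcaa' goto ·  [P2 ends]
  11='ca' goto c→12
  12='cac' goto b→13
  13='cacb' goto b→14
  14='cacbb' goto a→15
  15='cacbba' goto ·  [P3 ends]
  16='bbb' goto ·  [P4 ends]
  17='ba' goto ·  [P5 ends]

BFS fail/out derivation:
  n1('c'): parent n0 fail=0; on 'c' 0 → fail=0;  out ∅∪∅=∅
  n3('b'): parent n0 fail=0; on 'b' 0 → fail=0;  out ∅∪∅=∅
  n2('cc'): parent n1 fail=0; on 'c' 0 → fail=1;  out {0}∪∅={0}
  n4('bb'): parent n3 fail=0; on 'b' 0 → fail=3;  out ∅∪∅=∅
  n8('bc'): parent n3 fail=0; on 'c' 0 → fail=1;  out ∅∪∅=∅
  n11('ca'): parent n1 fail=0; on 'a' 0 → fail=0;  out ∅∪∅=∅
  n17('ba'): parent n3 fail=0; on 'a' 0 → fail=0;  out {5}∪∅={5}
  n5('bba'): parent n4 fail=3; on 'a' 3 → fail=17;  out ∅∪{5}={5}
  n9('bca'): parent n8 fail=1; on 'a' 1 → fail=11;  out ∅∪∅=∅
  n12('cac'): parent n11 fail=0; on 'c' 0 → fail=1;  out ∅∪∅=∅
  n16('bbb'): parent n4 fail=3; on 'b' 3 → fail=4;  out {4}∪∅={4}
  n6('bbac'): parent n5 fail=17; on 'c' 17→0 → fail=1;  out ∅∪∅=∅
  n10('bcaa'): parent n9 fail=11; on 'a' 11→0 → fail=0;  out {2}∪∅={2}
  n13('cacb'): parent n12 fail=1; on 'b' 1→0 → fail=3;  out ∅∪∅=∅
  n7('bbacc'): parent n6 fail=1; on 'c' 1 → fail=2;  out {1}∪{0}={0,1}
  n14('cacbb'): parent n13 fail=3; on 'b' 3 → fail=4;  out ∅∪∅=∅
  n15('cacbba'): parent n14 fail=4; on 'a' 4 → fail=5;  out {3}∪{5}={3,5}

Scan:
pos 0 'c': at 1
pos 1 'a': at 11
pos 2 'c': at 12
pos 3 'b': at 13
pos 4 'b': at 14
pos 5 'a': at 15  → match P3@[0:5],P5@[4:5]
pos 6 'c': at 6 (via fail)
pos 7 'c': at 7  → match P0@[6:7],P1@[3:7]
pos 8 'c': at 2 (via fail)  → match P0@[7:8]
pos 9 'c': at 2 (via fail)  → match P0@[8:9]
pos 10 'c': at 2 (via fail)  → match P0@[9:10]
pos 11 'c': at 2 (via fail)  → match P0@[10:11]
pos 12 'c': at 2 (via fail)  → match P0@[11:12]
pos 13 'a': at 11 (via fail)
pos 14 'c': at 12
pos 15 'b': at 13
pos 16 'a': at 17 (via fail)  → match P5@[15:16]
pos 17 'b': at 3 (via fail)
pos 18 'b': at 4
pos 19 'b': at 16  → match P4@[17:19]
pos 20 'a': at 5 (via fail)  → match P5@[19:20]
pos 21 'c': at 6
pos 22 'c': at 7  → match P0@[21:22],P1@[18:22]
pos 23 'b': at 3 (via fail)
pos 24 'b': at 4
pos 25 'b': at 16  → match P4@[23:25]
pos 26 'a': at 5 (via fail)  → match P5@[25:26]
pos 27 'c': at 6
pos 28 'a': at 11 (via fail)
pos 29 'c': at 12
pos 30 'b': at 13
pos 31 'b': at 14
pos 32 'a': at 15  → match P3@[27:32],P5@[31:32]
pos 33 'a': at 0 (via fail)
pos 34 'b': at 3
pos 35 'b': at 4
pos 36 'b': at 16  → match P4@[34:36]
pos 37 'b': at 16 (via fail)  → match P4@[35:37]
pos 38 'b': at 16 (via fail)  → match P4@[36:38]
pos 39 'a': at 5 (via fail)  → match P5@[38:39]
pos 40 'c': at 6
pos 41 'c': at 7  → match P0@[40:41],P1@[37:41]
pos 42 'b': at 3 (via fail)
pos 43 'b': at 4
pos 44 'b': at 16  → match P4@[42:44]
pos 45 'a': at 5 (via fail)  → match P5@[44:45]
pos 46 'c': at 6
pos 47 'c': at 7  → match P0@[46:47],P1@[43:47]
pos 48 'b': at 3 (via fail)
pos 49 'c': at 8
pos 50 'a': at 9
pos 51 'a': at 10  → match P2@[48:51]
pos 52 'c': at 1 (via fail)
pos 53 'b': at 3 (via fail)

Result: [[5,3],[5,5],[7,0],[7,1],[8,0],[9,0],[10,0],[11,0],[12,0],[16,5],[19,4],[20,5],[22,0],[22,1],[25,4],[26,5],[32,3],[32,5],[36,4],[37,4],[38,4],[39,5],[41,0],[41,1],[44,4],[45,5],[47,0],[47,1],[51,2]]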